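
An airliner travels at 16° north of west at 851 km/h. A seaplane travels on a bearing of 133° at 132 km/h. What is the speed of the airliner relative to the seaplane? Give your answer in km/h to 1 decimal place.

Taking east as x and north as y: airliner velocity = (-818.034, 234.567) km/h; seaplane velocity = (96.539, -90.024) km/h.
Velocity of airliner relative to seaplane = (-818.034, 234.567) − (96.539, -90.024) = (-914.572, 324.591) km/h.
Magnitude = |(-914.572, 324.591)| = 970.465 km/h.

970.5 km/h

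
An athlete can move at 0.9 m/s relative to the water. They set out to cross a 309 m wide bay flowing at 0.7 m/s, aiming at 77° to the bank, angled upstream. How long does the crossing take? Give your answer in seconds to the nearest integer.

The component of the athlete's velocity perpendicular to the bank is 0.9 × sin 77° = 0.877 m/s.
The current is parallel to the bank, so it does not affect the crossing time.
Time = 309 / 0.877 = 352.364 s.

352 s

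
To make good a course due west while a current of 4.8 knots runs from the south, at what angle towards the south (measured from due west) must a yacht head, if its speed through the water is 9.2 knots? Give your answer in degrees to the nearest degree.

31°

The current pushes perpendicular to the desired track; the heading must have a component into the current equal to 4.8 knots: 9.2 sin θ = 4.8.
sin θ = 0.5217, so θ = 31.449°.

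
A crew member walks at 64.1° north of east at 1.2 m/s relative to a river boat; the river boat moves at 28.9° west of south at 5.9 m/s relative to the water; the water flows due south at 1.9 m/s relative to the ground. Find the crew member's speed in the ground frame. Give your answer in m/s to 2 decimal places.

In east/north components (m/s): crew member relative to river boat = (0.524, 1.079); river boat relative to water = (-2.851, -5.165); water relative to ground = (0.000, -1.900).
Sum = (-2.327, -5.986) m/s.
Speed = |(-2.327, -5.986)| = 6.422 m/s.

6.42 m/s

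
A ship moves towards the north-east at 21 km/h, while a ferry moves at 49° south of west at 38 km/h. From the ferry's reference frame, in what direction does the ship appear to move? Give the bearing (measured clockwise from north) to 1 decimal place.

Taking east as x and north as y: ship velocity = (14.849, 14.849) km/h; ferry velocity = (-24.930, -28.679) km/h.
Velocity of ship relative to ferry = (14.849, 14.849) − (-24.930, -28.679) = (39.779, 43.528) km/h.
Bearing = atan2(39.78, 43.53) = 42.42° clockwise from north.

042.4°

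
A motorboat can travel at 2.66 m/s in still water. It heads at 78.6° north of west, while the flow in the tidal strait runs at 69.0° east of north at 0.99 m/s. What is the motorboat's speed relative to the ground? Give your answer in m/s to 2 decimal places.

Taking east as x and north as y: velocity relative to the water = (-0.526, 2.608) m/s; the water relative to ground = (0.924, 0.355) m/s.
Velocity relative to ground = (-0.526, 2.608) + (0.924, 0.355) = (0.398, 2.962) m/s.
Speed = |(0.398, 2.962)| = 2.989 m/s.

2.99 m/s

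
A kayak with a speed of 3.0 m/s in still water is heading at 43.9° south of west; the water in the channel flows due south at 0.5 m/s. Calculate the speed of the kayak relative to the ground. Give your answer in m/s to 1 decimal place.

Taking east as x and north as y: velocity relative to the water = (-2.162, -2.080) m/s; the water relative to ground = (0.000, -0.500) m/s.
Velocity relative to ground = (-2.162, -2.080) + (0.000, -0.500) = (-2.162, -2.580) m/s.
Speed = |(-2.162, -2.580)| = 3.366 m/s.

3.4 m/s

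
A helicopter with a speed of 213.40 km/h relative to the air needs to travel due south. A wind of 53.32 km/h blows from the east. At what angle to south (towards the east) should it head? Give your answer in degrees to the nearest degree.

14°

The wind pushes perpendicular to the desired track; the heading must have a component into the wind equal to 53.32 km/h: 213.40 sin θ = 53.32.
sin θ = 0.2499, so θ = 14.469°.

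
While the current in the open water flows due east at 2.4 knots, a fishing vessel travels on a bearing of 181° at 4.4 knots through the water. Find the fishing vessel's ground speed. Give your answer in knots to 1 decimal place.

5.0 knots

Taking east as x and north as y: velocity relative to the water = (-0.077, -4.399) knots; the water relative to ground = (2.400, 0.000) knots.
Velocity relative to ground = (-0.077, -4.399) + (2.400, 0.000) = (2.323, -4.399) knots.
Speed = |(2.323, -4.399)| = 4.975 knots.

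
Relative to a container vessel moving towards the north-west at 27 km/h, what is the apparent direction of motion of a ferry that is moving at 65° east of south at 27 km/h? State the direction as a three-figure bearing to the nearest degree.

125°

Taking east as x and north as y: ferry velocity = (24.470, -11.411) km/h; container vessel velocity = (-19.092, 19.092) km/h.
Velocity of ferry relative to container vessel = (24.470, -11.411) − (-19.092, 19.092) = (43.562, -30.503) km/h.
Bearing = atan2(43.56, -30.50) = 125.00° clockwise from north.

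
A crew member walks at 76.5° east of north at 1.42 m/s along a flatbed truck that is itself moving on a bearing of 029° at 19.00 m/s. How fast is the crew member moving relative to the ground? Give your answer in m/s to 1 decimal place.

20.0 m/s

Taking east as x and north as y: flatbed truck velocity = (9.211, 16.618) m/s; crew member velocity relative to flatbed truck = (1.381, 0.331) m/s.
Velocity relative to ground = (9.211, 16.618) + (1.381, 0.331) = (10.592, 16.949) m/s.
Speed = |(10.592, 16.949)| = 19.987 m/s.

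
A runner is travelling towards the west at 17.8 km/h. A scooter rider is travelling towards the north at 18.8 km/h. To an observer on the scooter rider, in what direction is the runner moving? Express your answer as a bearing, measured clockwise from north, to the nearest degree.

223°

Taking east as x and north as y: runner velocity = (-17.800, 0.000) km/h; scooter rider velocity = (0.000, 18.800) km/h.
Velocity of runner relative to scooter rider = (-17.800, 0.000) − (0.000, 18.800) = (-17.800, -18.800) km/h.
Bearing = atan2(-17.80, -18.80) = 223.43° clockwise from north.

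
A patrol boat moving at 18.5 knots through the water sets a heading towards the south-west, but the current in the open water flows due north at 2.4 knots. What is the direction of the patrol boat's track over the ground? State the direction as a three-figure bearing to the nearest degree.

Taking east as x and north as y: velocity relative to the water = (-13.081, -13.081) knots; the water relative to ground = (0.000, 2.400) knots.
Velocity relative to ground = (-13.081, -13.081) + (0.000, 2.400) = (-13.081, -10.681) knots.
Bearing = atan2(-13.08, -10.68) = 230.77° clockwise from north.

231°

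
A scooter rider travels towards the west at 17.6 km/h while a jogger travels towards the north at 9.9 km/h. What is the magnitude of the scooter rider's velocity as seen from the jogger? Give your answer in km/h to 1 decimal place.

20.2 km/h

Taking east as x and north as y: scooter rider velocity = (-17.600, 0.000) km/h; jogger velocity = (0.000, 9.900) km/h.
Velocity of scooter rider relative to jogger = (-17.600, 0.000) − (0.000, 9.900) = (-17.600, -9.900) km/h.
Magnitude = |(-17.600, -9.900)| = 20.193 km/h.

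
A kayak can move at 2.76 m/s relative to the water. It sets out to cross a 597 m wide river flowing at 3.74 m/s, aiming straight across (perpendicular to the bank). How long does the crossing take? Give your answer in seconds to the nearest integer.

216 s

The component of the kayak's velocity perpendicular to the bank is 2.76 m/s.
The current is parallel to the bank, so it does not affect the crossing time.
Time = 597 / 2.760 = 216.304 s.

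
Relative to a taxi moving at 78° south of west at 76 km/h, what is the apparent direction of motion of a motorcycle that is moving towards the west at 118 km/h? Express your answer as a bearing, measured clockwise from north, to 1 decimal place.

306.0°

Taking east as x and north as y: motorcycle velocity = (-118.000, 0.000) km/h; taxi velocity = (-15.801, -74.339) km/h.
Velocity of motorcycle relative to taxi = (-118.000, 0.000) − (-15.801, -74.339) = (-102.199, 74.339) km/h.
Bearing = atan2(-102.20, 74.34) = 306.03° clockwise from north.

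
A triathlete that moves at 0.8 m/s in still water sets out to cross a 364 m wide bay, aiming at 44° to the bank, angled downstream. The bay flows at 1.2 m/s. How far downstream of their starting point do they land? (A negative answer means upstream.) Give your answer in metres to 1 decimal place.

Perpendicular speed = 0.556 m/s; crossing time = 364 / 0.556 = 654.998 s.
Net downstream speed = 1.775 m/s.
Drift = 1.775 × 654.998 = 1162.931 m (downstream).

1162.9 m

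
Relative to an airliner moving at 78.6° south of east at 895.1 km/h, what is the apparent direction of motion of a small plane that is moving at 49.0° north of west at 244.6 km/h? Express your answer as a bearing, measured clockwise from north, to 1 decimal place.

342.4°

Taking east as x and north as y: small plane velocity = (-160.472, 184.602) km/h; airliner velocity = (176.923, -877.441) km/h.
Velocity of small plane relative to airliner = (-160.472, 184.602) − (176.923, -877.441) = (-337.395, 1062.043) km/h.
Bearing = atan2(-337.40, 1062.04) = 342.38° clockwise from north.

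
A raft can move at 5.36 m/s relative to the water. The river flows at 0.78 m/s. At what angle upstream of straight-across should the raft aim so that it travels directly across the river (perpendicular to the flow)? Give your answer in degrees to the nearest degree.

8°

To cancel the current, the upstream component of the raft's velocity must equal the flow: 5.36 sin θ = 0.78.
sin θ = 0.78 / 5.36 = 0.1455.
θ = arcsin(0.1455) = 8.368°.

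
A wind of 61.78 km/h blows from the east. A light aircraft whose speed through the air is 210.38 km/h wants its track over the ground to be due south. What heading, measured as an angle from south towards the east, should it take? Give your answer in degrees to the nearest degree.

17°

The wind pushes perpendicular to the desired track; the heading must have a component into the wind equal to 61.78 km/h: 210.38 sin θ = 61.78.
sin θ = 0.2937, so θ = 17.077°.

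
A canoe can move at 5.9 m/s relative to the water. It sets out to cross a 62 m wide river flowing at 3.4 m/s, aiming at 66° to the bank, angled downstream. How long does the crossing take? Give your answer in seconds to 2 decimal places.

11.50 s

The component of the canoe's velocity perpendicular to the bank is 5.9 × sin 66° = 5.390 m/s.
The current is parallel to the bank, so it does not affect the crossing time.
Time = 62 / 5.390 = 11.503 s.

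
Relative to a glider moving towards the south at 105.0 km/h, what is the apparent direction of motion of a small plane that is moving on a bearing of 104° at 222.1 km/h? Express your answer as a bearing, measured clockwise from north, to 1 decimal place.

Taking east as x and north as y: small plane velocity = (215.503, -53.731) km/h; glider velocity = (0.000, -105.000) km/h.
Velocity of small plane relative to glider = (215.503, -53.731) − (0.000, -105.000) = (215.503, 51.269) km/h.
Bearing = atan2(215.50, 51.27) = 76.62° clockwise from north.

076.6°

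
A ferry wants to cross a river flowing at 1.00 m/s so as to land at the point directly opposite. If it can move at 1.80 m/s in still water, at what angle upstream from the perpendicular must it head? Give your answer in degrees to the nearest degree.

34°

To cancel the current, the upstream component of the ferry's velocity must equal the flow: 1.80 sin θ = 1.00.
sin θ = 1.00 / 1.80 = 0.5556.
θ = arcsin(0.5556) = 33.749°.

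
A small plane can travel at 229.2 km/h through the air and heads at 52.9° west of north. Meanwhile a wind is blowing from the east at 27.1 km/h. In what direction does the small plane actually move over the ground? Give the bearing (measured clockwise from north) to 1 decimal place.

Taking east as x and north as y: velocity relative to the air = (-182.806, 138.255) km/h; the air relative to ground = (-27.100, 0.000) km/h.
Velocity relative to ground = (-182.806, 138.255) + (-27.100, 0.000) = (-209.906, 138.255) km/h.
Bearing = atan2(-209.91, 138.26) = 303.37° clockwise from north.

303.4°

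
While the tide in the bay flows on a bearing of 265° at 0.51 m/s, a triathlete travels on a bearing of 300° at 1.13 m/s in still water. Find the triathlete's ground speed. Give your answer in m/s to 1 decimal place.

Taking east as x and north as y: velocity relative to the water = (-0.979, 0.565) m/s; the water relative to ground = (-0.508, -0.044) m/s.
Velocity relative to ground = (-0.979, 0.565) + (-0.508, -0.044) = (-1.487, 0.521) m/s.
Speed = |(-1.487, 0.521)| = 1.575 m/s.

1.6 m/s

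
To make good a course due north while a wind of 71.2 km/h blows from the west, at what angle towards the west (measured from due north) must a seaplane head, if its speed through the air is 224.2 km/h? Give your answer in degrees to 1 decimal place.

The wind pushes perpendicular to the desired track; the heading must have a component into the wind equal to 71.2 km/h: 224.2 sin θ = 71.2.
sin θ = 0.3176, so θ = 18.516°.

18.5°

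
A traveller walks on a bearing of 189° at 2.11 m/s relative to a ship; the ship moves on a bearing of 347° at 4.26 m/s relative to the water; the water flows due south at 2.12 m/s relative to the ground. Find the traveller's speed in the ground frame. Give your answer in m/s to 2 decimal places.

In east/north components (m/s): traveller relative to ship = (-0.330, -2.084); ship relative to water = (-0.958, 4.151); water relative to ground = (0.000, -2.120).
Sum = (-1.288, -0.053) m/s.
Speed = |(-1.288, -0.053)| = 1.289 m/s.

1.29 m/s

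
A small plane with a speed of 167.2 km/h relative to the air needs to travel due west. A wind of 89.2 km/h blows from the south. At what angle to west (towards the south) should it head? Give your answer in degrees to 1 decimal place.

The wind pushes perpendicular to the desired track; the heading must have a component into the wind equal to 89.2 km/h: 167.2 sin θ = 89.2.
sin θ = 0.5335, so θ = 32.242°.

32.2°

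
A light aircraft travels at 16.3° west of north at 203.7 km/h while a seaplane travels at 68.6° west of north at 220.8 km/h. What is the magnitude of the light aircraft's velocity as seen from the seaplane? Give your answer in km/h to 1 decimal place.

Taking east as x and north as y: light aircraft velocity = (-57.172, 195.512) km/h; seaplane velocity = (-205.577, 80.565) km/h.
Velocity of light aircraft relative to seaplane = (-57.172, 195.512) − (-205.577, 80.565) = (148.405, 114.948) km/h.
Magnitude = |(148.405, 114.948)| = 187.715 km/h.

187.7 km/h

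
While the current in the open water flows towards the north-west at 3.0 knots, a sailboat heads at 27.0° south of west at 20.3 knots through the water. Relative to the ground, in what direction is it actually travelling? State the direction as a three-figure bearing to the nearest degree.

Taking east as x and north as y: velocity relative to the water = (-18.087, -9.216) knots; the water relative to ground = (-2.121, 2.121) knots.
Velocity relative to ground = (-18.087, -9.216) + (-2.121, 2.121) = (-20.209, -7.095) knots.
Bearing = atan2(-20.21, -7.09) = 250.66° clockwise from north.

251°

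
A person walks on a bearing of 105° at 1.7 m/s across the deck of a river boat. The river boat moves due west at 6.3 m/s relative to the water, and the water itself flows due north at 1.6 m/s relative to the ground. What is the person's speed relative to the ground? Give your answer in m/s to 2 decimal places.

In east/north components (m/s): person relative to river boat = (1.642, -0.440); river boat relative to water = (-6.300, 0.000); water relative to ground = (0.000, 1.600).
Sum = (-4.658, 1.160) m/s.
Speed = |(-4.658, 1.160)| = 4.800 m/s.

4.80 m/s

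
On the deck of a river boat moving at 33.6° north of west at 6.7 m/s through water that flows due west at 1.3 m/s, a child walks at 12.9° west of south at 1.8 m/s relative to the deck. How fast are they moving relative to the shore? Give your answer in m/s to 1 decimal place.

7.5 m/s

In east/north components (m/s): child relative to river boat = (-0.402, -1.755); river boat relative to water = (-5.581, 3.708); water relative to ground = (-1.300, 0.000).
Sum = (-7.282, 1.953) m/s.
Speed = |(-7.282, 1.953)| = 7.540 m/s.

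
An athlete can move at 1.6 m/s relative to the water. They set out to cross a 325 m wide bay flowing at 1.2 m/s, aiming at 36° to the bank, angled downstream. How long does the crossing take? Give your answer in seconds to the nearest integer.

The component of the athlete's velocity perpendicular to the bank is 1.6 × sin 36° = 0.940 m/s.
The flow acts along the bank and has no component across it.
Time = 325 / 0.940 = 345.577 s.

346 s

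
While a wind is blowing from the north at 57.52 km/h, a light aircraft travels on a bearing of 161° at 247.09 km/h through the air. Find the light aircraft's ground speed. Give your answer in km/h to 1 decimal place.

Taking east as x and north as y: velocity relative to the air = (80.445, -233.628) km/h; the air relative to ground = (0.000, -57.520) km/h.
Velocity relative to ground = (80.445, -233.628) + (0.000, -57.520) = (80.445, -291.148) km/h.
Speed = |(80.445, -291.148)| = 302.057 km/h.

302.1 km/h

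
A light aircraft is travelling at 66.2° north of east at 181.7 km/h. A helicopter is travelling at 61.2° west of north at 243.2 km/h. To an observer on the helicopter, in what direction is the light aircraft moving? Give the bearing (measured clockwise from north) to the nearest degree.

080°

Taking east as x and north as y: light aircraft velocity = (73.324, 166.248) km/h; helicopter velocity = (-213.118, 117.162) km/h.
Velocity of light aircraft relative to helicopter = (73.324, 166.248) − (-213.118, 117.162) = (286.442, 49.086) km/h.
Bearing = atan2(286.44, 49.09) = 80.28° clockwise from north.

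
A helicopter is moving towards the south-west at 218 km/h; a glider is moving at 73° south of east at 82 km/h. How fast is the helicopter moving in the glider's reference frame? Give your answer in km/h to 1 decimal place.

Taking east as x and north as y: helicopter velocity = (-154.149, -154.149) km/h; glider velocity = (23.974, -78.417) km/h.
Velocity of helicopter relative to glider = (-154.149, -154.149) − (23.974, -78.417) = (-178.124, -75.732) km/h.
Magnitude = |(-178.124, -75.732)| = 193.555 km/h.

193.6 km/h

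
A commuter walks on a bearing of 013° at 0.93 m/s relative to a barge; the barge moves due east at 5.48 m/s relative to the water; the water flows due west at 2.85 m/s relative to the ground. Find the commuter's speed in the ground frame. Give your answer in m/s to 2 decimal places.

In east/north components (m/s): commuter relative to barge = (0.209, 0.906); barge relative to water = (5.480, 0.000); water relative to ground = (-2.850, 0.000).
Sum = (2.839, 0.906) m/s.
Speed = |(2.839, 0.906)| = 2.980 m/s.

2.98 m/s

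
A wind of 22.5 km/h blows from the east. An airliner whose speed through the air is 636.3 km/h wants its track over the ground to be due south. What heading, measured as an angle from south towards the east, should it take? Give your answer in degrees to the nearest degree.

The wind pushes perpendicular to the desired track; the heading must have a component into the wind equal to 22.5 km/h: 636.3 sin θ = 22.5.
sin θ = 0.0354, so θ = 2.026°.

2°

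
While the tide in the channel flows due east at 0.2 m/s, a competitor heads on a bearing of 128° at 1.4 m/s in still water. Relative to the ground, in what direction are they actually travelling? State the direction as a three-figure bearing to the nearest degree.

123°

Taking east as x and north as y: velocity relative to the water = (1.103, -0.862) m/s; the water relative to ground = (0.200, 0.000) m/s.
Velocity relative to ground = (1.103, -0.862) + (0.200, 0.000) = (1.303, -0.862) m/s.
Bearing = atan2(1.30, -0.86) = 123.48° clockwise from north.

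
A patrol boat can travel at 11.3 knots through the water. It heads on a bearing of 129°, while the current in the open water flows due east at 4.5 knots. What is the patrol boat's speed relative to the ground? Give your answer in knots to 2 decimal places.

Taking east as x and north as y: velocity relative to the water = (8.782, -7.111) knots; the water relative to ground = (4.500, 0.000) knots.
Velocity relative to ground = (8.782, -7.111) + (4.500, 0.000) = (13.282, -7.111) knots.
Speed = |(13.282, -7.111)| = 15.066 knots.

15.07 knots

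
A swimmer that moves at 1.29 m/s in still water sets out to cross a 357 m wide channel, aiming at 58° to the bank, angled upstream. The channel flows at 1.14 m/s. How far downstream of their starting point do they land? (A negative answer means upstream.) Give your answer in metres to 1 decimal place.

148.9 m

Perpendicular speed = 1.094 m/s; crossing time = 357 / 1.094 = 326.331 s.
Net downstream speed = 0.456 m/s.
Drift = 0.456 × 326.331 = 148.939 m (downstream).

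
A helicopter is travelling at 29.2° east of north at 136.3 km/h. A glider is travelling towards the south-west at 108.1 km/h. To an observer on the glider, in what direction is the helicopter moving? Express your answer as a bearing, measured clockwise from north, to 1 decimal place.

Taking east as x and north as y: helicopter velocity = (66.495, 118.979) km/h; glider velocity = (-76.438, -76.438) km/h.
Velocity of helicopter relative to glider = (66.495, 118.979) − (-76.438, -76.438) = (142.934, 195.418) km/h.
Bearing = atan2(142.93, 195.42) = 36.18° clockwise from north.

036.2°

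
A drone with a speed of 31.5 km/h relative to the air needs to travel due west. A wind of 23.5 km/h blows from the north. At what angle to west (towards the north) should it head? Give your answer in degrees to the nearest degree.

The wind pushes perpendicular to the desired track; the heading must have a component into the wind equal to 23.5 km/h: 31.5 sin θ = 23.5.
sin θ = 0.7460, so θ = 48.248°.

48°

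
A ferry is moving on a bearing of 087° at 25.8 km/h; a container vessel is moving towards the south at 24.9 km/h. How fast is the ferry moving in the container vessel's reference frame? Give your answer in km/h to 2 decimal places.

Taking east as x and north as y: ferry velocity = (25.765, 1.350) km/h; container vessel velocity = (0.000, -24.900) km/h.
Velocity of ferry relative to container vessel = (25.765, 1.350) − (0.000, -24.900) = (25.765, 26.250) km/h.
Magnitude = |(25.765, 26.250)| = 36.782 km/h.

36.78 km/h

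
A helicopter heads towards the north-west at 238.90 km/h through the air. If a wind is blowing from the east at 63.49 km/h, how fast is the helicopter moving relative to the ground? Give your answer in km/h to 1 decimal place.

287.3 km/h

Taking east as x and north as y: velocity relative to the air = (-168.928, 168.928) km/h; the air relative to ground = (-63.490, 0.000) km/h.
Velocity relative to ground = (-168.928, 168.928) + (-63.490, 0.000) = (-232.418, 168.928) km/h.
Speed = |(-232.418, 168.928)| = 287.323 km/h.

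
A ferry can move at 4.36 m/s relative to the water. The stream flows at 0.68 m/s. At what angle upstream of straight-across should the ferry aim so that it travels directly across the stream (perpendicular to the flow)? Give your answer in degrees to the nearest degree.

To cancel the current, the upstream component of the ferry's velocity must equal the flow: 4.36 sin θ = 0.68.
sin θ = 0.68 / 4.36 = 0.1560.
θ = arcsin(0.1560) = 8.973°.

9°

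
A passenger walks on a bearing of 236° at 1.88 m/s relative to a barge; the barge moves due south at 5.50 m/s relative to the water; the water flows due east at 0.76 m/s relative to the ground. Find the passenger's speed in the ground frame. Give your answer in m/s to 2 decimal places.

In east/north components (m/s): passenger relative to barge = (-1.559, -1.051); barge relative to water = (0.000, -5.500); water relative to ground = (0.760, 0.000).
Sum = (-0.799, -6.551) m/s.
Speed = |(-0.799, -6.551)| = 6.600 m/s.

6.60 m/s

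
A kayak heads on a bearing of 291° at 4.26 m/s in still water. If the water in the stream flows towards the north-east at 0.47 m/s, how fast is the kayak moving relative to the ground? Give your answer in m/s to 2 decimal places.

Taking east as x and north as y: velocity relative to the water = (-3.977, 1.527) m/s; the water relative to ground = (0.332, 0.332) m/s.
Velocity relative to ground = (-3.977, 1.527) + (0.332, 0.332) = (-3.645, 1.859) m/s.
Speed = |(-3.645, 1.859)| = 4.091 m/s.

4.09 m/s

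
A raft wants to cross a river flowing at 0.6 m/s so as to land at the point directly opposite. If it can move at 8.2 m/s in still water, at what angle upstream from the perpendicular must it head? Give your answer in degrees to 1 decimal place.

4.2°

To cancel the current, the upstream component of the raft's velocity must equal the flow: 8.2 sin θ = 0.6.
sin θ = 0.6 / 8.2 = 0.0732.
θ = arcsin(0.0732) = 4.196°.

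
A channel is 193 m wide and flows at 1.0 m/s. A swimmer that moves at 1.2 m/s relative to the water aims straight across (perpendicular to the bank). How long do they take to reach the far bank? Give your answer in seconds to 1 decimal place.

160.8 s

The component of the swimmer's velocity perpendicular to the bank is 1.2 m/s.
The current is parallel to the bank, so it does not affect the crossing time.
Time = 193 / 1.200 = 160.833 s.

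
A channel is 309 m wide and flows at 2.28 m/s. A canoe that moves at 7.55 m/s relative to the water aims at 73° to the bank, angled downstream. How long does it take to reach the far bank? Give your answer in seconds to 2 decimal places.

The component of the canoe's velocity perpendicular to the bank is 7.55 × sin 73° = 7.220 m/s.
Only the cross-stream component determines the crossing time; the current contributes nothing perpendicular to the bank.
Time = 309 / 7.220 = 42.797 s.

42.80 s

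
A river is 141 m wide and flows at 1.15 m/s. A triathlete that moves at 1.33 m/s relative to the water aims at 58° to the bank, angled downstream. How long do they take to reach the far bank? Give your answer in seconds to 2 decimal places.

125.01 s

The component of the triathlete's velocity perpendicular to the bank is 1.33 × sin 58° = 1.128 m/s.
The flow acts along the bank and has no component across it.
Time = 141 / 1.128 = 125.011 s.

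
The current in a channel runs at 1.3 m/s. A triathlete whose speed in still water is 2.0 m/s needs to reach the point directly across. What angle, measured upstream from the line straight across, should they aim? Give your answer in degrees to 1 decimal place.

To cancel the current, the upstream component of the triathlete's velocity must equal the flow: 2.0 sin θ = 1.3.
sin θ = 1.3 / 2.0 = 0.6500.
θ = arcsin(0.6500) = 40.542°.

40.5°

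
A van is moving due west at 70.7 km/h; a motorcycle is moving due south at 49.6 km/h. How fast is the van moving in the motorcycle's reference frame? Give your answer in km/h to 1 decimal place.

Taking east as x and north as y: van velocity = (-70.700, 0.000) km/h; motorcycle velocity = (0.000, -49.600) km/h.
Velocity of van relative to motorcycle = (-70.700, 0.000) − (0.000, -49.600) = (-70.700, 49.600) km/h.
Magnitude = |(-70.700, 49.600)| = 86.363 km/h.

86.4 km/h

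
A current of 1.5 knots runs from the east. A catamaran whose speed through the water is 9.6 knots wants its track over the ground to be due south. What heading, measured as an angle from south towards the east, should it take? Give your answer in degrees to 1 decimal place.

9.0°

The current pushes perpendicular to the desired track; the heading must have a component into the current equal to 1.5 knots: 9.6 sin θ = 1.5.
sin θ = 0.1562, so θ = 8.989°.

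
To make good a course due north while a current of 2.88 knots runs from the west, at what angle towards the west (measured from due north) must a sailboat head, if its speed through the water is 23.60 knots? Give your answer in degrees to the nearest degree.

7°

The current pushes perpendicular to the desired track; the heading must have a component into the current equal to 2.88 knots: 23.60 sin θ = 2.88.
sin θ = 0.1220, so θ = 7.009°.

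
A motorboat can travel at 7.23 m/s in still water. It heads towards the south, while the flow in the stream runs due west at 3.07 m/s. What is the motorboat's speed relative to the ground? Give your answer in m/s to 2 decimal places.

Taking east as x and north as y: velocity relative to the water = (0.000, -7.230) m/s; the water relative to ground = (-3.070, 0.000) m/s.
Velocity relative to ground = (0.000, -7.230) + (-3.070, 0.000) = (-3.070, -7.230) m/s.
Speed = |(-3.070, -7.230)| = 7.855 m/s.

7.85 m/s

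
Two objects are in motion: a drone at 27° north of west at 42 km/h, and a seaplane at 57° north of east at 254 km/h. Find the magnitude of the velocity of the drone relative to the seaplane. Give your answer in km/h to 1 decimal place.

261.7 km/h

Taking east as x and north as y: drone velocity = (-37.422, 19.068) km/h; seaplane velocity = (138.338, 213.022) km/h.
Velocity of drone relative to seaplane = (-37.422, 19.068) − (138.338, 213.022) = (-175.761, -193.955) km/h.
Magnitude = |(-175.761, -193.955)| = 261.745 km/h.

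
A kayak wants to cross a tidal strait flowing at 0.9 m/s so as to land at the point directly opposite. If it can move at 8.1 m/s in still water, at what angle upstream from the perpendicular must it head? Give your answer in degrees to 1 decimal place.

To cancel the current, the upstream component of the kayak's velocity must equal the flow: 8.1 sin θ = 0.9.
sin θ = 0.9 / 8.1 = 0.1111.
θ = arcsin(0.1111) = 6.379°.

6.4°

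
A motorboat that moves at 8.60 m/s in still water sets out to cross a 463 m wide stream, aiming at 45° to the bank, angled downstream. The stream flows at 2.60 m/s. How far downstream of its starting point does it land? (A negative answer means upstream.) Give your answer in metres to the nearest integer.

661 m

Perpendicular speed = 6.081 m/s; crossing time = 463 / 6.081 = 76.137 s.
Net downstream speed = 8.681 m/s.
Drift = 8.681 × 76.137 = 660.957 m (downstream).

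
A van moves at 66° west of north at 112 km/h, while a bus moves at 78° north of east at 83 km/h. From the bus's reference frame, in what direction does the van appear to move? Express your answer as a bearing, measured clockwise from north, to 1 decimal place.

253.4°

Taking east as x and north as y: van velocity = (-102.317, 45.555) km/h; bus velocity = (17.257, 81.186) km/h.
Velocity of van relative to bus = (-102.317, 45.555) − (17.257, 81.186) = (-119.574, -35.632) km/h.
Bearing = atan2(-119.57, -35.63) = 253.41° clockwise from north.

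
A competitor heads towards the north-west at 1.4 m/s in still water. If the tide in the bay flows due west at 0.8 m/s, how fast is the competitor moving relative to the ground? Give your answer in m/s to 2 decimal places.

2.05 m/s

Taking east as x and north as y: velocity relative to the water = (-0.990, 0.990) m/s; the water relative to ground = (-0.800, 0.000) m/s.
Velocity relative to ground = (-0.990, 0.990) + (-0.800, 0.000) = (-1.790, 0.990) m/s.
Speed = |(-1.790, 0.990)| = 2.045 m/s.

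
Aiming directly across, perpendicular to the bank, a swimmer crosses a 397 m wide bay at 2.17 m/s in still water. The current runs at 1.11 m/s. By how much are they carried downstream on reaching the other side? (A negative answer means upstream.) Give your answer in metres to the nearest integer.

Perpendicular speed = 2.170 m/s; crossing time = 397 / 2.170 = 182.949 s.
Net downstream speed = 1.110 m/s.
Drift = 1.110 × 182.949 = 203.074 m (downstream).

203 m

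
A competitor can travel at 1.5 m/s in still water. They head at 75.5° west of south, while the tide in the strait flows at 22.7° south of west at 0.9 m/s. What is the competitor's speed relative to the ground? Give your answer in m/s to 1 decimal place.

2.4 m/s

Taking east as x and north as y: velocity relative to the water = (-1.452, -0.376) m/s; the water relative to ground = (-0.830, -0.347) m/s.
Velocity relative to ground = (-1.452, -0.376) + (-0.830, -0.347) = (-2.283, -0.723) m/s.
Speed = |(-2.283, -0.723)| = 2.394 m/s.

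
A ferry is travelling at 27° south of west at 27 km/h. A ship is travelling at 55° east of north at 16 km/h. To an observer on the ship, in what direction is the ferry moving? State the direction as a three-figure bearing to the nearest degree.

240°

Taking east as x and north as y: ferry velocity = (-24.057, -12.258) km/h; ship velocity = (13.106, 9.177) km/h.
Velocity of ferry relative to ship = (-24.057, -12.258) − (13.106, 9.177) = (-37.164, -21.435) km/h.
Bearing = atan2(-37.16, -21.43) = 240.02° clockwise from north.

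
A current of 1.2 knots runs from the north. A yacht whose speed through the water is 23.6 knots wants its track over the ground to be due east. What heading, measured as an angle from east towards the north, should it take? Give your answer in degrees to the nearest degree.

The current pushes perpendicular to the desired track; the heading must have a component into the current equal to 1.2 knots: 23.6 sin θ = 1.2.
sin θ = 0.0508, so θ = 2.915°.

3°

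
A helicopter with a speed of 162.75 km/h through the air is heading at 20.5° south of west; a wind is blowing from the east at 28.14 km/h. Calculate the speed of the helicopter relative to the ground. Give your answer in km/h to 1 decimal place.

Taking east as x and north as y: velocity relative to the air = (-152.443, -56.996) km/h; the air relative to ground = (-28.140, 0.000) km/h.
Velocity relative to ground = (-152.443, -56.996) + (-28.140, 0.000) = (-180.583, -56.996) km/h.
Speed = |(-180.583, -56.996)| = 189.365 km/h.

189.4 km/h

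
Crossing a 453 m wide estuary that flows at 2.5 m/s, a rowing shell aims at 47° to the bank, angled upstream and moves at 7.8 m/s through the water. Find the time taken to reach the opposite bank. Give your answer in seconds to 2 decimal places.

79.41 s

The component of the rowing shell's velocity perpendicular to the bank is 7.8 × sin 47° = 5.705 m/s.
Only the cross-stream component determines the crossing time; the current contributes nothing perpendicular to the bank.
Time = 453 / 5.705 = 79.410 s.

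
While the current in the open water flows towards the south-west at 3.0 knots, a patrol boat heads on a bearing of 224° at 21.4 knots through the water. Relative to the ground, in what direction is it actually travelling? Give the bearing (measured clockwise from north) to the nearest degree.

Taking east as x and north as y: velocity relative to the water = (-14.866, -15.394) knots; the water relative to ground = (-2.121, -2.121) knots.
Velocity relative to ground = (-14.866, -15.394) + (-2.121, -2.121) = (-16.987, -17.515) knots.
Bearing = atan2(-16.99, -17.52) = 224.12° clockwise from north.

224°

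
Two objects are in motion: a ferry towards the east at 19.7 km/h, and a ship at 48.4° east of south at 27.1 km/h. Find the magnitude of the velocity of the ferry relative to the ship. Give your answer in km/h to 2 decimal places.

Taking east as x and north as y: ferry velocity = (19.700, 0.000) km/h; ship velocity = (20.265, -17.992) km/h.
Velocity of ferry relative to ship = (19.700, 0.000) − (20.265, -17.992) = (-0.565, 17.992) km/h.
Magnitude = |(-0.565, 17.992)| = 18.001 km/h.

18.00 km/h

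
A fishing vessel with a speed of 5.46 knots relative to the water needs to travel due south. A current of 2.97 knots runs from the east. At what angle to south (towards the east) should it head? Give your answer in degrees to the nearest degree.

33°

The current pushes perpendicular to the desired track; the heading must have a component into the current equal to 2.97 knots: 5.46 sin θ = 2.97.
sin θ = 0.5440, so θ = 32.953°.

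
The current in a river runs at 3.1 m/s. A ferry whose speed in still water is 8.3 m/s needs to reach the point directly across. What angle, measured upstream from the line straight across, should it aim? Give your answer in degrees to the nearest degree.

To cancel the current, the upstream component of the ferry's velocity must equal the flow: 8.3 sin θ = 3.1.
sin θ = 3.1 / 8.3 = 0.3735.
θ = arcsin(0.3735) = 21.931°.

22°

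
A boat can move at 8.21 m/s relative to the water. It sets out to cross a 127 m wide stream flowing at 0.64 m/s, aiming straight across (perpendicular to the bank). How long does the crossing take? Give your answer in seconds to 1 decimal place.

The component of the boat's velocity perpendicular to the bank is 8.21 m/s.
The current is parallel to the bank, so it does not affect the crossing time.
Time = 127 / 8.210 = 15.469 s.

15.5 s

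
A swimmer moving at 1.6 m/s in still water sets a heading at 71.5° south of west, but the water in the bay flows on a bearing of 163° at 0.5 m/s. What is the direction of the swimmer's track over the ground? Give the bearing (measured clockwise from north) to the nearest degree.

190°

Taking east as x and north as y: velocity relative to the water = (-0.508, -1.517) m/s; the water relative to ground = (0.146, -0.478) m/s.
Velocity relative to ground = (-0.508, -1.517) + (0.146, -0.478) = (-0.362, -1.995) m/s.
Bearing = atan2(-0.36, -2.00) = 190.27° clockwise from north.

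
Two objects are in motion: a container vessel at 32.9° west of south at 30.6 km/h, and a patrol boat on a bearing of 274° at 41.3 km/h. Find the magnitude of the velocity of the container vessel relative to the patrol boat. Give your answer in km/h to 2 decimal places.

37.69 km/h

Taking east as x and north as y: container vessel velocity = (-16.621, -25.692) km/h; patrol boat velocity = (-41.199, 2.881) km/h.
Velocity of container vessel relative to patrol boat = (-16.621, -25.692) − (-41.199, 2.881) = (24.578, -28.573) km/h.
Magnitude = |(24.578, -28.573)| = 37.690 km/h.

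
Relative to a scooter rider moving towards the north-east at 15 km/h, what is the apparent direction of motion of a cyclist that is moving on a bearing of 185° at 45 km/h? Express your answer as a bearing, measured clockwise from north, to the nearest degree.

Taking east as x and north as y: cyclist velocity = (-3.922, -44.829) km/h; scooter rider velocity = (10.607, 10.607) km/h.
Velocity of cyclist relative to scooter rider = (-3.922, -44.829) − (10.607, 10.607) = (-14.529, -55.435) km/h.
Bearing = atan2(-14.53, -55.44) = 194.69° clockwise from north.

195°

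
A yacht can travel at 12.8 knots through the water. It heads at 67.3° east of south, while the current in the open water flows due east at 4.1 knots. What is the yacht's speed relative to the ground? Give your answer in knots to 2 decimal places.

16.66 knots

Taking east as x and north as y: velocity relative to the water = (11.808, -4.940) knots; the water relative to ground = (4.100, 0.000) knots.
Velocity relative to ground = (11.808, -4.940) + (4.100, 0.000) = (15.908, -4.940) knots.
Speed = |(15.908, -4.940)| = 16.658 knots.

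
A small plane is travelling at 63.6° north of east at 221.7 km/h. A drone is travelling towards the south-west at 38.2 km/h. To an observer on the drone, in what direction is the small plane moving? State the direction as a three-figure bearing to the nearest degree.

029°

Taking east as x and north as y: small plane velocity = (98.576, 198.579) km/h; drone velocity = (-27.011, -27.011) km/h.
Velocity of small plane relative to drone = (98.576, 198.579) − (-27.011, -27.011) = (125.587, 225.591) km/h.
Bearing = atan2(125.59, 225.59) = 29.10° clockwise from north.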